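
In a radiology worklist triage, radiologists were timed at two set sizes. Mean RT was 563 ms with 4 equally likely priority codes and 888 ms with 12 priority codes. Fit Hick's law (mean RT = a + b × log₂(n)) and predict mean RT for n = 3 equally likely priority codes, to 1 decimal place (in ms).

Fit slope and intercept:
  b = (888 − 563) / (log₂ 12 − log₂ 4) = 325 / (3.5850 − 2) = 205.052 ms/bit
  a = 563 − 205.052 × 2 = 152.896 ms
Then RT(3) = 152.896 + 205.052 × log₂ 3 = 152.896 + 205.052 × 1.5850 ≈ 477.896 ms.

477.9 ms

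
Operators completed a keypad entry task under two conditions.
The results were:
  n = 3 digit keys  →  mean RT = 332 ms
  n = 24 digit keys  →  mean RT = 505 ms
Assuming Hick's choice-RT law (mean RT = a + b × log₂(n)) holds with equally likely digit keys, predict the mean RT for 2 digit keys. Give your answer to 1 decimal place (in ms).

298.3 ms

Solve the two-equation system in a and b:
  b = (505 − 332) / (log₂ 24 − log₂ 3) = 173 / (4.5850 − 1.5850) = 57.667 ms/bit
  a = 332 − 57.667 × 1.5850 = 240.600 ms
Then RT(2) = 240.600 + 57.667 × log₂ 2 = 240.600 + 57.667 × 1 ≈ 298.267 ms.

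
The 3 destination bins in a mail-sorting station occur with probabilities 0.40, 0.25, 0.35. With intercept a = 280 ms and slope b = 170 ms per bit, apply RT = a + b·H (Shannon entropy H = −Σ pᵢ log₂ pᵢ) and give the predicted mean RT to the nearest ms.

545 ms

Entropy contributions −pᵢ log₂ pᵢ: 0.5288, 0.5000, 0.5301; sum H = 1.5589 bits.
RT = a + bH = 280 + 170·1.5589 = 545.01 ms.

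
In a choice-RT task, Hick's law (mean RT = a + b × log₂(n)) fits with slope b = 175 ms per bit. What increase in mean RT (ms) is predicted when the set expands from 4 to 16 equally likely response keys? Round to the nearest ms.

ΔRT = (a + b log₂ n₂) − (a + b log₂ n₁) = b·(log₂ n₂ − log₂ n₁).
log₂(16) − log₂(4) = log₂(16/4) = log₂(4) = 2.
ΔRT = 175 × 2.0000 = 350.000 ms.

350 ms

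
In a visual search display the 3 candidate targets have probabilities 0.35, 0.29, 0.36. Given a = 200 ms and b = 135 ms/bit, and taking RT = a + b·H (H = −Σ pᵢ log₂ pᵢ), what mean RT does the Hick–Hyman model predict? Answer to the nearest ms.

Entropy contributions −pᵢ log₂ pᵢ: 0.5301, 0.5179, 0.5306; sum H = 1.5786 bits.
RT = a + bH = 200 + 135·1.5786 = 413.11 ms.

413 ms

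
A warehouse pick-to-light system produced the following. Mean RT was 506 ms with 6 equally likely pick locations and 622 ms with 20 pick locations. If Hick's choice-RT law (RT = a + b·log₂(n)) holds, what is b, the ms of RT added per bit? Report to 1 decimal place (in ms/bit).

66.8 ms/bit

Slope: b = (622 − 506) / (log₂ 20 − log₂ 6) = 116/1.7370 = 66.783 ms/bit.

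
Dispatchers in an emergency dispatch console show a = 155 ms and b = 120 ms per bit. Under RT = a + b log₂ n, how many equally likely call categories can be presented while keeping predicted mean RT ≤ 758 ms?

32

Information budget: (758 − 155)/120 = 5.0250 bits, so n ≤ 2^5.0250 = 32.559 → at most 32.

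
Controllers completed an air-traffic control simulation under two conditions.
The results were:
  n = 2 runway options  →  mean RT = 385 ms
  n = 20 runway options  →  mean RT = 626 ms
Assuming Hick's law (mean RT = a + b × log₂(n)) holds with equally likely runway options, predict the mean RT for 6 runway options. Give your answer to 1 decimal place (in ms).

With log₂ n on the abscissa the relation is linear; from the two conditions:
  b = (626 − 385) / (log₂ 20 − log₂ 2) = 241 / (4.3219 − 1) = 72.548 ms/bit
  a = 385 − 72.548 × 1 = 312.452 ms
Then RT(6) = 312.452 + 72.548 × log₂ 6 = 312.452 + 72.548 × 2.5850 ≈ 499.986 ms.

500.0 ms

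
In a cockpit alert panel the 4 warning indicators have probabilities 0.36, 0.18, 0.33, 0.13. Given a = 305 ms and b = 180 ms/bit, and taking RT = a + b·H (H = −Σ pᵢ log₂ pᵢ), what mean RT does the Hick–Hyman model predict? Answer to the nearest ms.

H = 0.36·log₂(1/0.36) + 0.18·log₂(1/0.18) + 0.33·log₂(1/0.33) + 0.13·log₂(1/0.13) = 1.8864 bits.
RT = 305 + 180 × 1.8864 = 644.55 ms.

645 ms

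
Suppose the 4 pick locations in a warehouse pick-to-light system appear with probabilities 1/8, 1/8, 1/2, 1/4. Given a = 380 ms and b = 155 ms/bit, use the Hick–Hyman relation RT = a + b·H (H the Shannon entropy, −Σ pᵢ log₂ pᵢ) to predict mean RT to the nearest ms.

Each term −pᵢ log₂ pᵢ: 0.125·3 + 0.125·3 + 0.5·1 + 0.25·2; summed, H = 1.750 bits.
Mean RT = a + bH = 380 + 155·1.750 = 651.25 ms.

651 ms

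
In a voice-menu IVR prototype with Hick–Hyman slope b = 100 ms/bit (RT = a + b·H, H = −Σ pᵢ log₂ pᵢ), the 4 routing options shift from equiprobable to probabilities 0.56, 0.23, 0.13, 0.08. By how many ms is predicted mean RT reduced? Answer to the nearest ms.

37 ms

The RT saving is b·ΔH. Equiprobable H₀ = log₂(4) = 2.0000 bits; with the given probabilities H = 1.6303 bits.
b·(H₀ − H) = 100 × (2.0000 − 1.6303) = 36.97 ms.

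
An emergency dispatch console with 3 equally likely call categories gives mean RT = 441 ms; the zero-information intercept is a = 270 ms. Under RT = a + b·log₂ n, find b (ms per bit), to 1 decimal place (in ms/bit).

3 alternatives carry log₂ 3 = 1.5850 bits; the choice cost is 441 − 270 = 171 ms, so b = 171/1.5850 = 107.889 ms/bit.

107.9 ms/bit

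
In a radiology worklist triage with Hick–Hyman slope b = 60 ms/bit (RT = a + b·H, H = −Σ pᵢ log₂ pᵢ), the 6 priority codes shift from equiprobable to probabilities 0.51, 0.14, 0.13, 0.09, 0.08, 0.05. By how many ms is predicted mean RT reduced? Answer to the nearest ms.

Equiprobable entropy H₀ = log₂ 6 = 2.5850 bits.
Skewed entropy H = −Σ pᵢ log₂ pᵢ = 2.0954 bits.
ΔRT = b·(H₀ − H) = 60 × 0.4895 = 29.37 ms.

29 ms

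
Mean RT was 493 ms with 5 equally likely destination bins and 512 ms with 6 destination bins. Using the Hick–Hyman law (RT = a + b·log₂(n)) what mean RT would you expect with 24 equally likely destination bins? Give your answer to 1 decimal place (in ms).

656.5 ms

With log₂ n on the abscissa the relation is linear; from the two conditions:
  b = (512 − 493) / (log₂ 6 − log₂ 5) = 19 / (2.5850 − 2.3219) = 72.234 ms/bit
  a = 493 − 72.234 × 2.3219 = 325.278 ms
Then RT(24) = 325.278 + 72.234 × log₂ 24 = 325.278 + 72.234 × 4.5850 ≈ 656.468 ms.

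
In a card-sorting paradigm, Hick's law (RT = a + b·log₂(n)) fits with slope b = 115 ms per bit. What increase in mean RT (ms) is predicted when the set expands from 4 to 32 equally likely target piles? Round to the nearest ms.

ΔRT = (a + b log₂ n₂) − (a + b log₂ n₁) = b·(log₂ n₂ − log₂ n₁).
log₂(32) − log₂(4) = log₂(32/4) = log₂(8) = 3.
ΔRT = 115 × 3.0000 = 345.000 ms.

345 ms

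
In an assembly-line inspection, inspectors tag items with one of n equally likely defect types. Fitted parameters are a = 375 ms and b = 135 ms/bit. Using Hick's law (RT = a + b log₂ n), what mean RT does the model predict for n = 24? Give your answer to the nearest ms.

log₂(24) = 4.5850 bits, so RT = 375 + 135 × 4.5850 ≈ 993.970 ms.

994 ms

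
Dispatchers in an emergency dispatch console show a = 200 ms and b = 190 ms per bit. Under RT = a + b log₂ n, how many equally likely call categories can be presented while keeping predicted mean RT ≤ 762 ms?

7

Set 200 + 190·log₂ n ≤ 762 → log₂ n ≤ (762 − 200)/190 = 2.9579.
So n ≤ 2^2.9579 = 7.770; the largest integer n is 7.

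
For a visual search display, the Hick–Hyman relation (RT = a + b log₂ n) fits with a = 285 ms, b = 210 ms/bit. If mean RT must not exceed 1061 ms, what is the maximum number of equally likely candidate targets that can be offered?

12

Information budget: (1061 − 285)/210 = 3.6952 bits, so n ≤ 2^3.6952 = 12.953 → at most 12.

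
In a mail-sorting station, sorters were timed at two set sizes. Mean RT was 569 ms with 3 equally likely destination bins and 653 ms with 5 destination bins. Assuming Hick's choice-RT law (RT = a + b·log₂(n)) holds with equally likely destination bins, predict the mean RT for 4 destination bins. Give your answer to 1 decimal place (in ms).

616.3 ms

Solve the two-equation system in a and b:
  b = (653 − 569) / (log₂ 5 − log₂ 3) = 84 / (2.3219 − 1.5850) = 113.981 ms/bit
  a = 569 − 113.981 × 1.5850 = 388.345 ms
Then RT(4) = 388.345 + 113.981 × log₂ 4 = 388.345 + 113.981 × 2 ≈ 616.306 ms.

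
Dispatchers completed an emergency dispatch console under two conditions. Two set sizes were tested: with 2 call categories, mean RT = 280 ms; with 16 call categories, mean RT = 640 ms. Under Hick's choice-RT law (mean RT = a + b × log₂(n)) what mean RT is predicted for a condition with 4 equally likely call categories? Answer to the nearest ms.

400 ms

RT is linear in log₂ n, so two points fix the line:
  b = (640 − 280) / (log₂ 16 − log₂ 2) = 360 / (4 − 1) = 120 ms/bit
  a = 280 − 120 × 1 = 160 ms
Then RT(4) = 160 + 120 × log₂ 4 = 160 + 120 × 2 ≈ 400.000 ms.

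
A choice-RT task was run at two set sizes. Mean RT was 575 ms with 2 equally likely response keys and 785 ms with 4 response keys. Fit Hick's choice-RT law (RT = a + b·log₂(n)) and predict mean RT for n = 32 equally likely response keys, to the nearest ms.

1415 ms

With log₂ n on the abscissa the relation is linear; from the two conditions:
  b = (785 − 575) / (log₂ 4 − log₂ 2) = 210 / (2 − 1) = 210 ms/bit
  a = 575 − 210 × 1 = 365 ms
Then RT(32) = 365 + 210 × log₂ 32 = 365 + 210 × 5 ≈ 1415.000 ms.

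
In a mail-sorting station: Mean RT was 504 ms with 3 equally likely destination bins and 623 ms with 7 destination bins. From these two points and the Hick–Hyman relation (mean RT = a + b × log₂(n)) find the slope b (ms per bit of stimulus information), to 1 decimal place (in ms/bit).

97.4 ms/bit

Slope: b = (623 − 504) / (log₂ 7 − log₂ 3) = 119/1.2224 = 97.350 ms/bit.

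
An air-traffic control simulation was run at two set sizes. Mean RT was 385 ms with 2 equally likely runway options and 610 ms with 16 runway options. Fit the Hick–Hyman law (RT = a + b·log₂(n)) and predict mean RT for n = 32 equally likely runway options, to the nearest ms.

685 ms

Fit slope and intercept:
  b = (610 − 385) / (log₂ 16 − log₂ 2) = 225 / (4 − 1) = 75 ms/bit
  a = 385 − 75 × 1 = 310 ms
Then RT(32) = 310 + 75 × log₂ 32 = 310 + 75 × 5 ≈ 685.000 ms.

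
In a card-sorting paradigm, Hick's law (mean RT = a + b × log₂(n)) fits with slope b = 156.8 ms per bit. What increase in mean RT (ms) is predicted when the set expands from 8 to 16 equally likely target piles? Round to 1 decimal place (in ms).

The intercept a cancels: ΔRT = b·(log₂ n₂ − log₂ n₁) = b·log₂(n₂/n₁).
log₂(16) − log₂(8) = log₂(16/8) = log₂(2) = 1.
ΔRT = 156.8 × 1.0000 = 156.800 ms.

156.8 ms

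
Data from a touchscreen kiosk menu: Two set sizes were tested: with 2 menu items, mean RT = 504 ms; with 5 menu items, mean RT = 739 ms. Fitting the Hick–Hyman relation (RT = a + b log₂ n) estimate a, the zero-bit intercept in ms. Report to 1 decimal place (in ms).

326.2 ms

The slope on a log₂ axis is (739 − 504) / (2.3219 − 1) = 177.771 ms/bit.
Intercept: a = 504 − 177.771·log₂(2) = 326.229 ms.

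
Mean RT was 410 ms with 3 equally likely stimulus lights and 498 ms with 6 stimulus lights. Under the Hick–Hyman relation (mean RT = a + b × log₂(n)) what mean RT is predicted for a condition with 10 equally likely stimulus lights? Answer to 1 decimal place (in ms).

With log₂ n on the abscissa the relation is linear; from the two conditions:
  b = (498 − 410) / (log₂ 6 − log₂ 3) = 88 / (2.5850 − 1.5850) = 88.000 ms/bit
  a = 410 − 88.000 × 1.5850 = 270.523 ms
Then RT(10) = 270.523 + 88.000 × log₂ 10 = 270.523 + 88.000 × 3.3219 ≈ 562.853 ms.

562.9 ms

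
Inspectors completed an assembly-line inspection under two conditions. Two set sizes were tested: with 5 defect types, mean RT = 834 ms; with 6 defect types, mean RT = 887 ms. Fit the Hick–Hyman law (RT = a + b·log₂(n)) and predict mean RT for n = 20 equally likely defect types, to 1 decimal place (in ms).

1237.0 ms

With log₂ n on the abscissa the relation is linear; from the two conditions:
  b = (887 − 834) / (log₂ 6 − log₂ 5) = 53 / (2.5850 − 2.3219) = 201.495 ms/bit
  a = 834 − 201.495 × 2.3219 = 366.144 ms
Then RT(20) = 366.144 + 201.495 × log₂ 20 = 366.144 + 201.495 × 4.3219 ≈ 1236.989 ms.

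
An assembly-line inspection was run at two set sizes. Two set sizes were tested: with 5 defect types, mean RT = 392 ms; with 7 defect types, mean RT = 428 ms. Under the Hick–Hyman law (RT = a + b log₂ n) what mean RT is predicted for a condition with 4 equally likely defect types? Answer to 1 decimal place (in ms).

368.1 ms

With log₂ n on the abscissa the relation is linear; from the two conditions:
  b = (428 − 392) / (log₂ 7 − log₂ 5) = 36 / (2.8074 − 2.3219) = 74.162 ms/bit
  a = 392 − 74.162 × 2.3219 = 219.802 ms
Then RT(4) = 219.802 + 74.162 × log₂ 4 = 219.802 + 74.162 × 2 ≈ 368.125 ms.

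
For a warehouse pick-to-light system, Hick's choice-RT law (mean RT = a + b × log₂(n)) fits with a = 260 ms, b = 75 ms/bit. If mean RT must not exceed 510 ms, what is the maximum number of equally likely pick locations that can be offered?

10

Set 260 + 75·log₂ n ≤ 510 → log₂ n ≤ (510 − 260)/75 = 3.3333.
So n ≤ 2^3.3333 = 10.079; the largest integer n is 10.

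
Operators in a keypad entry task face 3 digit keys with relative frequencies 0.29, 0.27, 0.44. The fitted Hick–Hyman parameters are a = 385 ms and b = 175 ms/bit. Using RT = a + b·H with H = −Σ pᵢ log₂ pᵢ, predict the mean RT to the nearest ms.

656 ms

Entropy contributions −pᵢ log₂ pᵢ: 0.5179, 0.5100, 0.5211; sum H = 1.5491 bits.
RT = a + bH = 385 + 175·1.5491 = 656.09 ms.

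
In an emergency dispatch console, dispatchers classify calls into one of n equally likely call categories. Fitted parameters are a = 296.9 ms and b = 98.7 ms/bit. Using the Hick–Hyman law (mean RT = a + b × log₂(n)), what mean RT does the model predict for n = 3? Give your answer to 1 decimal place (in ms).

log₂(3) = 1.5850 bits, so RT = 296.9 + 98.7 × 1.5850 ≈ 453.336 ms.

453.3 ms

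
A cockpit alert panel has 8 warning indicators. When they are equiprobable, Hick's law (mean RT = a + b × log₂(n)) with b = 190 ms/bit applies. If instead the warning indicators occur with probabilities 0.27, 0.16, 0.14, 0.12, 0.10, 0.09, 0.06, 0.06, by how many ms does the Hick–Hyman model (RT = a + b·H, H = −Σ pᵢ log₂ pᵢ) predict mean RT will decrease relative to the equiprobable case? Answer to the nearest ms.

Equiprobable entropy H₀ = log₂ 8 = 3.0000 bits.
Skewed entropy H = −Σ pᵢ log₂ pᵢ = 2.8291 bits.
ΔRT = b·(H₀ − H) = 190 × 0.1709 = 32.47 ms.

32 ms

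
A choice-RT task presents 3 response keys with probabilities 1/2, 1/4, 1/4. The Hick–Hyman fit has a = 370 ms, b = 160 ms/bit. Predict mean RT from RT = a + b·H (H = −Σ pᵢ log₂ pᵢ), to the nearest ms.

H = −Σ pᵢ log₂ pᵢ = 0.5·1 + 0.25·2 + 0.25·2 = 1.500 bits.
RT = 370 + 160 × 1.500 = 610.00 ms.

610 ms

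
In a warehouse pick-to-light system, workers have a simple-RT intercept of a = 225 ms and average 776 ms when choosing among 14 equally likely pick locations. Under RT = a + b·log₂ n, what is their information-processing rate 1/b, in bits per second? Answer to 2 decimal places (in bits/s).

Choice component = 776 − 225 = 551 ms over log₂(14) = 3.8074 bits.
b = 551 / 3.8074 = 144.720 ms/bit, so 1/b = 6.910 bits/s.

6.91 bits/s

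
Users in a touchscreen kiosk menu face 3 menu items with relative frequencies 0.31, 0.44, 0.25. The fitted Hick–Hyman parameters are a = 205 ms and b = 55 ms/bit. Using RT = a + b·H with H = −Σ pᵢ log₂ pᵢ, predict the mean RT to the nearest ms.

290 ms

Entropy contributions −pᵢ log₂ pᵢ: 0.5238, 0.5211, 0.5000; sum H = 1.5449 bits.
RT = a + bH = 205 + 55·1.5449 = 289.97 ms.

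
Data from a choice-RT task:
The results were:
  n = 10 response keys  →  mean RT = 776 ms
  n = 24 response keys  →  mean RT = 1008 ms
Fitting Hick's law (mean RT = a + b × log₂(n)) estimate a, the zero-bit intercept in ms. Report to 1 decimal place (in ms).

The slope on a log₂ axis is (1008 − 776) / (4.5850 − 3.3219) = 183.685 ms/bit.
a = RT₁ − b·log₂ n₁ = 776 − 183.685 × 3.3219 = 165.813 ms.

165.8 ms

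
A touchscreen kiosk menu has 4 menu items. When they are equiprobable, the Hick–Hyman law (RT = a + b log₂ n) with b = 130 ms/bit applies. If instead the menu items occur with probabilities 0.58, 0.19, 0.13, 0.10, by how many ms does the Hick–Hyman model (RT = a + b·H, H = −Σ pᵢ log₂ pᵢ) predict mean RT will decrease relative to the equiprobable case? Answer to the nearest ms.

The RT saving is b·ΔH. Equiprobable H₀ = log₂(4) = 2.0000 bits; with the given probabilities H = 1.6259 bits.
b·(H₀ − H) = 130 × (2.0000 − 1.6259) = 48.64 ms.

49 ms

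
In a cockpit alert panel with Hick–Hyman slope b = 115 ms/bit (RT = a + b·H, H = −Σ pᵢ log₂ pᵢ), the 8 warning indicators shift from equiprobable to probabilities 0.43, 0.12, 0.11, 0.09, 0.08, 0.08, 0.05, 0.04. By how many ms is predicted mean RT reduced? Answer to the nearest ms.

53 ms

The RT saving is b·ΔH. Equiprobable H₀ = log₂(8) = 3.0000 bits; with the given probabilities H = 2.5384 bits.
b·(H₀ − H) = 115 × (3.0000 − 2.5384) = 53.08 ms.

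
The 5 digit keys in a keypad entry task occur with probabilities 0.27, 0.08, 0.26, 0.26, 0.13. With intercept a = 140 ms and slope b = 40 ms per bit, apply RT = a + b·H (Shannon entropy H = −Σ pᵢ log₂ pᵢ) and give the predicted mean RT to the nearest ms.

228 ms

H = 0.27·log₂(1/0.27) + 0.08·log₂(1/0.08) + 0.26·log₂(1/0.26) + 0.26·log₂(1/0.26) + 0.13·log₂(1/0.13) = 2.1948 bits.
RT = 140 + 40 × 2.1948 = 227.79 ms.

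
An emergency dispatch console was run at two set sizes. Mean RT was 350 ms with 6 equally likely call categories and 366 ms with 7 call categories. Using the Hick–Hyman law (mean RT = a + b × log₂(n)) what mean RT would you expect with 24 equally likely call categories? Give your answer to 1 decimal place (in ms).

493.9 ms

Fit slope and intercept:
  b = (366 − 350) / (log₂ 7 − log₂ 6) = 16 / (2.8074 − 2.5850) = 71.945 ms/bit
  a = 350 − 71.945 × 2.5850 = 164.025 ms
Then RT(24) = 164.025 + 71.945 × log₂ 24 = 164.025 + 71.945 × 4.5850 ≈ 493.890 ms.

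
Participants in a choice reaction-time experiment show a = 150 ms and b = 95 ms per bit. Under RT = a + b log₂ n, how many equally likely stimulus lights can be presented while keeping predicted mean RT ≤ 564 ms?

Set 150 + 95·log₂ n ≤ 564 → log₂ n ≤ (564 − 150)/95 = 4.3579.
So n ≤ 2^4.3579 = 20.505; the largest integer n is 20.

20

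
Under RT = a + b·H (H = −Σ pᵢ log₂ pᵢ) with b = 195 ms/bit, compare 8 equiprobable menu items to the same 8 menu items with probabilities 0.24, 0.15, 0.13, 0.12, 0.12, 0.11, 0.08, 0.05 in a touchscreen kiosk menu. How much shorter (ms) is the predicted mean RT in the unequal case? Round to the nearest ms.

The RT saving is b·ΔH. Equiprobable H₀ = log₂(8) = 3.0000 bits; with the given probabilities H = 2.8793 bits.
b·(H₀ − H) = 195 × (3.0000 − 2.8793) = 23.53 ms.

24 ms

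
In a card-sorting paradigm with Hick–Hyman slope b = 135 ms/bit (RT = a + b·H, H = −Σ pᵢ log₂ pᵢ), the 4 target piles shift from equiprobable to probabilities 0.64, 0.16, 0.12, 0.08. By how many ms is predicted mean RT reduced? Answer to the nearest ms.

Equiprobable entropy H₀ = log₂ 4 = 2.0000 bits.
Skewed entropy H = −Σ pᵢ log₂ pᵢ = 1.4937 bits.
ΔRT = b·(H₀ − H) = 135 × 0.5063 = 68.36 ms.

68 ms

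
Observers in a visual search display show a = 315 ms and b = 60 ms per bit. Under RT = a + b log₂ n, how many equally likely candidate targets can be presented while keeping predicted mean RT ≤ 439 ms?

60·log₂ n ≤ 439 − 315 = 124, giving log₂ n ≤ 2.0667 and n ≤ 4.189. The largest whole number is 4.

4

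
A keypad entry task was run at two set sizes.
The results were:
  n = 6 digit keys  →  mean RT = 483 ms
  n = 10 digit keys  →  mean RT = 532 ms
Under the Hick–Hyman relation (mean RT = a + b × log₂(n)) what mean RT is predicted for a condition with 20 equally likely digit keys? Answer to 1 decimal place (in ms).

598.5 ms

Solve the two-equation system in a and b:
  b = (532 − 483) / (log₂ 10 − log₂ 6) = 49 / (3.3219 − 2.5850) = 66.489 ms/bit
  a = 483 − 66.489 × 2.5850 = 311.129 ms
Then RT(20) = 311.129 + 66.489 × log₂ 20 = 311.129 + 66.489 × 4.3219 ≈ 598.489 ms.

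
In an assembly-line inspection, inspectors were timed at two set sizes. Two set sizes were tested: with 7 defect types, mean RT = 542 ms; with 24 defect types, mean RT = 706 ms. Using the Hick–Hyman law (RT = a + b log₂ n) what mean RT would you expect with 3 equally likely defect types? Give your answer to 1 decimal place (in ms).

Fit slope and intercept:
  b = (706 − 542) / (log₂ 24 − log₂ 7) = 164 / (4.5850 − 2.8074) = 92.259 ms/bit
  a = 542 − 92.259 × 2.8074 = 282.997 ms
Then RT(3) = 282.997 + 92.259 × log₂ 3 = 282.997 + 92.259 × 1.5850 ≈ 429.224 ms.

429.2 ms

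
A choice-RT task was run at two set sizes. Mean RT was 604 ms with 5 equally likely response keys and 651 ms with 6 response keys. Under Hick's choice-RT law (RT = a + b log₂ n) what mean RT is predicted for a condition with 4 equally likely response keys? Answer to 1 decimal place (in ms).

546.5 ms

RT is linear in log₂ n, so two points fix the line:
  b = (651 − 604) / (log₂ 6 − log₂ 5) = 47 / (2.5850 − 2.3219) = 178.684 ms/bit
  a = 604 − 178.684 × 2.3219 = 189.109 ms
Then RT(4) = 189.109 + 178.684 × log₂ 4 = 189.109 + 178.684 × 2 ≈ 546.477 ms.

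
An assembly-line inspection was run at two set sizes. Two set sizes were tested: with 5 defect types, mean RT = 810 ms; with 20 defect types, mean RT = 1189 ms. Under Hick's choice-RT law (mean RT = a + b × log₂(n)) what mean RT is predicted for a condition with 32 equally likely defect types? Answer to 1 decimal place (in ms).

1317.5 ms

Solve the two-equation system in a and b:
  b = (1189 − 810) / (log₂ 20 − log₂ 5) = 379 / (4.3219 − 2.3219) = 189.500 ms/bit
  a = 810 − 189.500 × 2.3219 = 369.995 ms
Then RT(32) = 369.995 + 189.500 × log₂ 32 = 369.995 + 189.500 × 5 ≈ 1317.495 ms.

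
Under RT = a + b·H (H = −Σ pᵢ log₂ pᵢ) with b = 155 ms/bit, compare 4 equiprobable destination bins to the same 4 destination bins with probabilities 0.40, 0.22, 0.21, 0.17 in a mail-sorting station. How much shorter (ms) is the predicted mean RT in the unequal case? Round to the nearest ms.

The RT saving is b·ΔH. Equiprobable H₀ = log₂(4) = 2.0000 bits; with the given probabilities H = 1.9168 bits.
b·(H₀ − H) = 155 × (2.0000 − 1.9168) = 12.90 ms.

13 ms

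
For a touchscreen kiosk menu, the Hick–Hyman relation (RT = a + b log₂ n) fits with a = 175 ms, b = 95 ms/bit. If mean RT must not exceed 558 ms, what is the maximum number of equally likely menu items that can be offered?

Information budget: (558 − 175)/95 = 4.0316 bits, so n ≤ 2^4.0316 = 16.354 → at most 16.

16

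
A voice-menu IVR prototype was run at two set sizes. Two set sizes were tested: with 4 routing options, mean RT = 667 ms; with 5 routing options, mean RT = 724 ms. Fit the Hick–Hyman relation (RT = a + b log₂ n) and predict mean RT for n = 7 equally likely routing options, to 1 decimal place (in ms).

809.9 ms

RT is linear in log₂ n, so two points fix the line:
  b = (724 − 667) / (log₂ 5 − log₂ 4) = 57 / (2.3219 − 2) = 177.058 ms/bit
  a = 667 − 177.058 × 2 = 312.884 ms
Then RT(7) = 312.884 + 177.058 × log₂ 7 = 312.884 + 177.058 × 2.8074 ≈ 809.949 ms.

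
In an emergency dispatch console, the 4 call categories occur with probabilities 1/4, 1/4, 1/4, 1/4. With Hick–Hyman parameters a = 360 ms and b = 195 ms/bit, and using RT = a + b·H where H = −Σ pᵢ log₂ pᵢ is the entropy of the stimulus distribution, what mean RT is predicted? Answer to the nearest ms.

750 ms

H = −Σ pᵢ log₂ pᵢ = 0.25·2 + 0.25·2 + 0.25·2 + 0.25·2 = 2.000 bits.
RT = 360 + 195 × 2.000 = 750.00 ms.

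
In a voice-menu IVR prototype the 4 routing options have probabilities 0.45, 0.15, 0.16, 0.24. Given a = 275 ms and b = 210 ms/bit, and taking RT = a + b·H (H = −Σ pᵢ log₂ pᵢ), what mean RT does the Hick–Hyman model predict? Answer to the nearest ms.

663 ms

H = 0.45·log₂(1/0.45) + 0.15·log₂(1/0.15) + 0.16·log₂(1/0.16) + 0.24·log₂(1/0.24) = 1.8461 bits.
RT = 275 + 210 × 1.8461 = 662.68 ms.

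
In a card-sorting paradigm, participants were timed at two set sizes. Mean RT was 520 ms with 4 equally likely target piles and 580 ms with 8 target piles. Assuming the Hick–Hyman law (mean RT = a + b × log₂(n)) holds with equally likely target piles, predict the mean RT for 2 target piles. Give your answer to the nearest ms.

Fit slope and intercept:
  b = (580 − 520) / (log₂ 8 − log₂ 4) = 60 / (3 − 2) = 60 ms/bit
  a = 520 − 60 × 2 = 400 ms
Then RT(2) = 400 + 60 × log₂ 2 = 400 + 60 × 1 ≈ 460.000 ms.

460 ms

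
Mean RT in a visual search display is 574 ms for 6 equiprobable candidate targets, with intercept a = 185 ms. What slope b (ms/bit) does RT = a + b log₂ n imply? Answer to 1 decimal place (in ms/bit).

b = (574 − 185) / log₂(6) = 389 / 2.5850 = 150.486 ms/bit.

150.5 ms/bit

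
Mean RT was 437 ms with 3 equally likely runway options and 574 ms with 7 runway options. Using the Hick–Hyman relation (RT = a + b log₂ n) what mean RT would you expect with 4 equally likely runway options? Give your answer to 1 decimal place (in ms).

483.5 ms

Fit slope and intercept:
  b = (574 − 437) / (log₂ 7 − log₂ 3) = 137 / (2.8074 − 1.5850) = 112.075 ms/bit
  a = 437 − 112.075 × 1.5850 = 259.365 ms
Then RT(4) = 259.365 + 112.075 × log₂ 4 = 259.365 + 112.075 × 2 ≈ 483.515 ms.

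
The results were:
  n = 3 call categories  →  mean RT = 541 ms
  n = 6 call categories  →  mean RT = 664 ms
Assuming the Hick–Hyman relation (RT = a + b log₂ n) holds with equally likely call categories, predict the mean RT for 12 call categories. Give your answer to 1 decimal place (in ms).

787.0 ms

Fit slope and intercept:
  b = (664 − 541) / (log₂ 6 − log₂ 3) = 123 / (2.5850 − 1.5850) = 123.000 ms/bit
  a = 541 − 123.000 × 1.5850 = 346.050 ms
Then RT(12) = 346.050 + 123.000 × log₂ 12 = 346.050 + 123.000 × 3.5850 ≈ 787.000 ms.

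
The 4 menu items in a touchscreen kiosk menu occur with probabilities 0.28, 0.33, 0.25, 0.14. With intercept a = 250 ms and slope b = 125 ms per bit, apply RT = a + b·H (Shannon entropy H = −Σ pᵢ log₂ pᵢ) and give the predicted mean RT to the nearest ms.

Entropy contributions −pᵢ log₂ pᵢ: 0.5142, 0.5278, 0.5000, 0.3971; sum H = 1.9392 bits.
RT = a + bH = 250 + 125·1.9392 = 492.39 ms.

492 ms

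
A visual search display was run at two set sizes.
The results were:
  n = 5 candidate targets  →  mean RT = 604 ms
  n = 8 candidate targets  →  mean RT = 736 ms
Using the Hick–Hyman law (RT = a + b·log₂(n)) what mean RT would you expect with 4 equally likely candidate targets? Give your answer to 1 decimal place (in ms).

Solve the two-equation system in a and b:
  b = (736 − 604) / (log₂ 8 − log₂ 5) = 132 / (3 − 2.3219) = 194.670 ms/bit
  a = 604 − 194.670 × 2.3219 = 151.991 ms
Then RT(4) = 151.991 + 194.670 × log₂ 4 = 151.991 + 194.670 × 2 ≈ 541.330 ms.

541.3 ms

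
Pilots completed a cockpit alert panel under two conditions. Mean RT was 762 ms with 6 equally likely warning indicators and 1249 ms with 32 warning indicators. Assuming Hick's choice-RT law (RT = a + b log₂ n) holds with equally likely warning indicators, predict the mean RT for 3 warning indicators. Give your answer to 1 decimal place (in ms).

RT is linear in log₂ n, so two points fix the line:
  b = (1249 − 762) / (log₂ 32 − log₂ 6) = 487 / (5 − 2.5850) = 201.653 ms/bit
  a = 762 − 201.653 × 2.5850 = 240.734 ms
Then RT(3) = 240.734 + 201.653 × log₂ 3 = 240.734 + 201.653 × 1.5850 ≈ 560.347 ms.

560.3 ms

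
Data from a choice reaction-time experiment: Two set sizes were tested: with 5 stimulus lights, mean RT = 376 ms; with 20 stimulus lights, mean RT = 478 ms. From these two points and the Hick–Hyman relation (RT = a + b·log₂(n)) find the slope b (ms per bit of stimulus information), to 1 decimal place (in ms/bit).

51.0 ms/bit

Slope: b = (478 − 376) / (log₂ 20 − log₂ 5) = 102/2.0000 = 51.000 ms/bit.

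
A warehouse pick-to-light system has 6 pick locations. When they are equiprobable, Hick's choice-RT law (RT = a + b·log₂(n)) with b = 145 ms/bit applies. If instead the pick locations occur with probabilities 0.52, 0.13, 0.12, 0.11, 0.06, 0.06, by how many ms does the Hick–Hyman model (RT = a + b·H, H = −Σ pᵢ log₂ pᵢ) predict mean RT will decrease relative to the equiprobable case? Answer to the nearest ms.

Equiprobable entropy H₀ = log₂ 6 = 2.5850 bits.
Skewed entropy H = −Σ pᵢ log₂ pᵢ = 2.0776 bits.
ΔRT = b·(H₀ − H) = 145 × 0.5073 = 73.56 ms.

74 ms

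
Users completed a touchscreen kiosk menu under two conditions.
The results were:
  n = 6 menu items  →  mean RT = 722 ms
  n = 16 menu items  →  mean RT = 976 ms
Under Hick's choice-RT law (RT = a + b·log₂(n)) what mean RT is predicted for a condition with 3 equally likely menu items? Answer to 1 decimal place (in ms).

Solve the two-equation system in a and b:
  b = (976 − 722) / (log₂ 16 − log₂ 6) = 254 / (4 − 2.5850) = 179.501 ms/bit
  a = 722 − 179.501 × 2.5850 = 257.998 ms
Then RT(3) = 257.998 + 179.501 × log₂ 3 = 257.998 + 179.501 × 1.5850 ≈ 542.499 ms.

542.5 ms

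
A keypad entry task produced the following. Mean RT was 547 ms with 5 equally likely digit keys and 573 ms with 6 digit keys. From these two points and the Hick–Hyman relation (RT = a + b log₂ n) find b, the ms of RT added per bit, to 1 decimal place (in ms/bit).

98.8 ms/bit

b = (RT₂ − RT₁)/(log₂ n₂ − log₂ n₁) = (573 − 547)/(2.5850 − 2.3219) = 98.846 ms/bit.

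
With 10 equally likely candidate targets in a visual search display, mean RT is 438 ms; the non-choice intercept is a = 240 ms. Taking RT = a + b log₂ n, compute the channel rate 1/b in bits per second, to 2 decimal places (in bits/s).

Choice component = 438 − 240 = 198 ms over log₂(10) = 3.3219 bits.
b = 198 / 3.3219 = 59.604 ms/bit, so 1/b = 16.777 bits/s.

16.78 bits/s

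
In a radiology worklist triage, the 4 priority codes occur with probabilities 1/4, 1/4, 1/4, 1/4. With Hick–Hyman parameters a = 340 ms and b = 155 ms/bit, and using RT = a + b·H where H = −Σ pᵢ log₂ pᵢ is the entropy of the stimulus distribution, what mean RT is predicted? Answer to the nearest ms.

Each term −pᵢ log₂ pᵢ: 0.25·2 + 0.25·2 + 0.25·2 + 0.25·2; summed, H = 2.000 bits.
Mean RT = a + bH = 340 + 155·2.000 = 650.00 ms.

650 ms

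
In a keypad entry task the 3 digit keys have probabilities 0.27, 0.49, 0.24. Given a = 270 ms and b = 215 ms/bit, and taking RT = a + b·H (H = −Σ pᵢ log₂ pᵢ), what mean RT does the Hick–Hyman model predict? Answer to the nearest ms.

594 ms

H = 0.27·log₂(1/0.27) + 0.49·log₂(1/0.49) + 0.24·log₂(1/0.24) = 1.5084 bits.
RT = 270 + 215 × 1.5084 = 594.31 ms.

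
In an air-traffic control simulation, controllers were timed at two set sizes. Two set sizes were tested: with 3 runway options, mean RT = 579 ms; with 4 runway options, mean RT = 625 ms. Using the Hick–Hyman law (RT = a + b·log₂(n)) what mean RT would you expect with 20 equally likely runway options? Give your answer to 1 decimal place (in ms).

Solve the two-equation system in a and b:
  b = (625 − 579) / (log₂ 4 − log₂ 3) = 46 / (2 − 1.5850) = 110.833 ms/bit
  a = 579 − 110.833 × 1.5850 = 403.333 ms
Then RT(20) = 403.333 + 110.833 × log₂ 20 = 403.333 + 110.833 × 4.3219 ≈ 882.347 ms.

882.3 ms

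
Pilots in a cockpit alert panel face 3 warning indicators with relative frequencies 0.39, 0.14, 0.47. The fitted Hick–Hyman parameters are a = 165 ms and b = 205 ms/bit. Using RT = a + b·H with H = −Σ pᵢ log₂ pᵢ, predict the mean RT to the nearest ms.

H = 0.39·log₂(1/0.39) + 0.14·log₂(1/0.14) + 0.47·log₂(1/0.47) = 1.4389 bits.
RT = 165 + 205 × 1.4389 = 459.97 ms.

460 ms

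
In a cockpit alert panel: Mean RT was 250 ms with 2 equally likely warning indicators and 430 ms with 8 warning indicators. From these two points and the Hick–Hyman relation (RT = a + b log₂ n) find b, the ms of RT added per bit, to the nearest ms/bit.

b = (RT₂ − RT₁)/(log₂ n₂ − log₂ n₁) = (430 − 250)/(3 − 1) = 90 ms/bit.

90 ms/bit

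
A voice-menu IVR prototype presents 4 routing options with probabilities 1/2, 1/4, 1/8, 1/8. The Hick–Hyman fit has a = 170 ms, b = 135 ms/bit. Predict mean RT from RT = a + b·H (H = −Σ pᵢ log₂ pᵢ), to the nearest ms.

Each term −pᵢ log₂ pᵢ: 0.5·1 + 0.25·2 + 0.125·3 + 0.125·3; summed, H = 1.750 bits.
Mean RT = a + bH = 170 + 135·1.750 = 406.25 ms.

406 ms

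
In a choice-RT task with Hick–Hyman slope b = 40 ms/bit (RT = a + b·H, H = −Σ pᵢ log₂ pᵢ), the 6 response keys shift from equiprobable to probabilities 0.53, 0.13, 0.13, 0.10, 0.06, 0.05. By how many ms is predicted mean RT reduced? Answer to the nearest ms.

Equiprobable entropy H₀ = log₂ 6 = 2.5850 bits.
Skewed entropy H = −Σ pᵢ log₂ pᵢ = 2.0426 bits.
ΔRT = b·(H₀ − H) = 40 × 0.5424 = 21.70 ms.

22 ms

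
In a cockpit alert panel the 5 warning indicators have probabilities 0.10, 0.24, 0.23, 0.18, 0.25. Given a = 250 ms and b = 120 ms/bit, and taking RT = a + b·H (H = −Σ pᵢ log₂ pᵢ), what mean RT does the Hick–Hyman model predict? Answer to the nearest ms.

521 ms

H = 0.10·log₂(1/0.10) + 0.24·log₂(1/0.24) + 0.23·log₂(1/0.23) + 0.18·log₂(1/0.18) + 0.25·log₂(1/0.25) = 2.2593 bits.
RT = 250 + 120 × 2.2593 = 521.12 ms.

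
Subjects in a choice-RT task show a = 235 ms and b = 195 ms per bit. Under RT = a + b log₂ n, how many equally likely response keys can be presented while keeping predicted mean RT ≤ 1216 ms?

Set 235 + 195·log₂ n ≤ 1216 → log₂ n ≤ (1216 − 235)/195 = 5.0308.
So n ≤ 2^5.0308 = 32.690; the largest integer n is 32.

32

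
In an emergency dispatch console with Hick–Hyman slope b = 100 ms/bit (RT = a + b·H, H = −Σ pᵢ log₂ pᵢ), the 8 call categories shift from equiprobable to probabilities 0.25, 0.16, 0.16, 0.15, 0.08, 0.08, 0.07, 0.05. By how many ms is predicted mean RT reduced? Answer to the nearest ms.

18 ms

The RT saving is b·ΔH. Equiprobable H₀ = log₂(8) = 3.0000 bits; with the given probabilities H = 2.8242 bits.
b·(H₀ − H) = 100 × (3.0000 − 2.8242) = 17.58 ms.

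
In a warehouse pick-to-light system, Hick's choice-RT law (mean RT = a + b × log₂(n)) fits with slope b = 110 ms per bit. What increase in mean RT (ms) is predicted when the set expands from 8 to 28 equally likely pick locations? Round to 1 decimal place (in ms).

198.8 ms

ΔRT = (a + b log₂ n₂) − (a + b log₂ n₁) = b·(log₂ n₂ − log₂ n₁).
log₂(28) − log₂(8) = 4.8074 − 3 = 1.8074.
ΔRT = 110 × 1.8074 = 198.809 ms.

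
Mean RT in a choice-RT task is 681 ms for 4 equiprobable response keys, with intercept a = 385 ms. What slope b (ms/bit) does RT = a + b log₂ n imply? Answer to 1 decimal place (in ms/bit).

log₂(4) = 2 bits.
b = (RT − a)/log₂ n = (681 − 385) / 2 = 148.000 ms/bit.

148.0 ms/bit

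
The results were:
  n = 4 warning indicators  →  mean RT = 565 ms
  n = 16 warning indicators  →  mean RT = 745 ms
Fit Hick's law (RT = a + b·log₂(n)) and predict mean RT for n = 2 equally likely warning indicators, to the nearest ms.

Solve the two-equation system in a and b:
  b = (745 − 565) / (log₂ 16 − log₂ 4) = 180 / (4 − 2) = 90 ms/bit
  a = 565 − 90 × 2 = 385 ms
Then RT(2) = 385 + 90 × log₂ 2 = 385 + 90 × 1 ≈ 475.000 ms.

475 ms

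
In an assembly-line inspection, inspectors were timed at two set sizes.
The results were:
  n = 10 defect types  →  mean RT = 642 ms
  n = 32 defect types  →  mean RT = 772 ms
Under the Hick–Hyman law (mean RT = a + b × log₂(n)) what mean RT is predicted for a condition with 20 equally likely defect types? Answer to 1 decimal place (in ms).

719.5 ms

Fit slope and intercept:
  b = (772 − 642) / (log₂ 32 − log₂ 10) = 130 / (5 − 3.3219) = 77.470 ms/bit
  a = 642 − 77.470 × 3.3219 = 384.651 ms
Then RT(20) = 384.651 + 77.470 × log₂ 20 = 384.651 + 77.470 × 4.3219 ≈ 719.470 ms.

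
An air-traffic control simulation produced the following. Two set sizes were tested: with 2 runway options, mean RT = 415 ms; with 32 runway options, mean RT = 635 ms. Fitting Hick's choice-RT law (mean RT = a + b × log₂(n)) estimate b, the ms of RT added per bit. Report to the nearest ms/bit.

55 ms/bit

Slope: b = (635 − 415) / (log₂ 32 − log₂ 2) = 220/4.0000 = 55 ms/bit.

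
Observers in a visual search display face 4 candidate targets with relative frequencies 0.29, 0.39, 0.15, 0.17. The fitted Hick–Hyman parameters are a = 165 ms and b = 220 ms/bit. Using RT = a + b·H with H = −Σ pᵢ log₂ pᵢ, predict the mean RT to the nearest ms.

H = 0.29·log₂(1/0.29) + 0.39·log₂(1/0.39) + 0.15·log₂(1/0.15) + 0.17·log₂(1/0.17) = 1.8928 bits.
RT = 165 + 220 × 1.8928 = 581.42 ms.

581 ms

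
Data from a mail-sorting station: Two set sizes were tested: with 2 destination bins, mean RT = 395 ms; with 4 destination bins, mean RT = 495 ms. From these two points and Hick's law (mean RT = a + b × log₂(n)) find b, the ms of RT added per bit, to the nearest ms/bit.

100 ms/bit

Slope: b = (495 − 395) / (log₂ 4 − log₂ 2) = 100/1.0000 = 100 ms/bit.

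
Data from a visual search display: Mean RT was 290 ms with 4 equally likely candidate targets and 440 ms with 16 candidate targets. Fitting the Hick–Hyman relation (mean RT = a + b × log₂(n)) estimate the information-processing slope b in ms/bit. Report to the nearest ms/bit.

The slope on a log₂ axis is (440 − 290) / (4 − 2) = 75 ms/bit.

75 ms/bit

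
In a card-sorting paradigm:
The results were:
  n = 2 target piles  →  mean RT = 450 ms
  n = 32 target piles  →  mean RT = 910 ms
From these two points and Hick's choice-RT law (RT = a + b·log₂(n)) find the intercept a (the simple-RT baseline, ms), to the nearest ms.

335 ms

Slope: b = (910 − 450) / (log₂ 32 − log₂ 2) = 460/4.0000 = 115 ms/bit.
Intercept: a = 450 − 115·log₂(2) = 335.000 ms.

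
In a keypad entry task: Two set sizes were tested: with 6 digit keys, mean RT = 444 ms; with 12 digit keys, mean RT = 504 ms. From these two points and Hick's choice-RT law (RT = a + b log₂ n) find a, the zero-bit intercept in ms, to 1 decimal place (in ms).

b = (RT₂ − RT₁)/(log₂ n₂ − log₂ n₁) = (504 − 444)/(3.5850 − 2.5850) = 60.000 ms/bit.
Intercept: a = 444 − 60.000·log₂(6) = 288.902 ms.

288.9 ms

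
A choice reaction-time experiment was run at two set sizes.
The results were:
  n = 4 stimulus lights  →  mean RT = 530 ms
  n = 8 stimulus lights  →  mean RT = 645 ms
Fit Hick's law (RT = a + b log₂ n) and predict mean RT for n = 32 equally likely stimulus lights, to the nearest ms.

875 ms

RT is linear in log₂ n, so two points fix the line:
  b = (645 − 530) / (log₂ 8 − log₂ 4) = 115 / (3 − 2) = 115 ms/bit
  a = 530 − 115 × 2 = 300 ms
Then RT(32) = 300 + 115 × log₂ 32 = 300 + 115 × 5 ≈ 875.000 ms.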